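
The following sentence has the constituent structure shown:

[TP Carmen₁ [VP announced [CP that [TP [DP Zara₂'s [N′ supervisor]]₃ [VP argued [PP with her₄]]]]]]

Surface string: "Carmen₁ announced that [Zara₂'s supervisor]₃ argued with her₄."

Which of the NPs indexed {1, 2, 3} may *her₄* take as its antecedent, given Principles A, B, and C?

{1, 2}

*her* is a pronoun, so Principle B applies: it must be free in its binding domain.
Binding domain of *her₄*: the embedded TP, whose subject is [Zara₂'s supervisor]₃.
*Carmen₁* c-commands the pronoun but from outside its binding domain, and is not c-commanded by it → coindexation permitted.
*Zara₂* and the pronoun do not c-command one another → neither Principle B nor Principle C is at stake; coindexation permitted.
*[Zara₂'s supervisor]₃* c-commands the pronoun within its binding domain → coindexation would violate Principle B.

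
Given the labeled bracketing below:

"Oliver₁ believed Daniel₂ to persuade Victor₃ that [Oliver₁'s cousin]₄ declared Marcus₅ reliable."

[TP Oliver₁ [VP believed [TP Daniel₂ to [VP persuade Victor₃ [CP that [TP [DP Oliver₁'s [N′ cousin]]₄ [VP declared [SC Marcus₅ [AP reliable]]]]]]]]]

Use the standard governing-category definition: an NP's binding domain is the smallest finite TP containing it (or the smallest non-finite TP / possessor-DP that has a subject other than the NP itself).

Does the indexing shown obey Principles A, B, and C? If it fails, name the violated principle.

The two coindexed NPs are *Oliver₁* (the higher occurrence) and *Oliver₁* (the lower occurrence).
*Oliver₁* (the lower occurrence) is an R-expression. Principle C requires it to be free everywhere.
*Oliver₁* (the higher occurrence) c-commands it and carries the same index.
The R-expression is bound → Principle C violation.

Principle C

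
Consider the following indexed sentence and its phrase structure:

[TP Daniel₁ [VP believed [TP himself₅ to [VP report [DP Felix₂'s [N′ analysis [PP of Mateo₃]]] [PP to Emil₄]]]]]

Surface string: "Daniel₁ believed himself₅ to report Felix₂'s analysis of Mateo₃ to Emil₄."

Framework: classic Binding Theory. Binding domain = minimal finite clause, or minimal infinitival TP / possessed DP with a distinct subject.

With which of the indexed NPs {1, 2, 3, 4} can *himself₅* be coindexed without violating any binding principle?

*himself* is an anaphor, so Principle A applies: it must be bound in its binding domain.
Binding domain of *himself₅*: the matrix TP, whose subject is Daniel₁.
*Daniel₁* c-commands the anaphor within its binding domain → licit binder.
*Felix₂* does not c-command the anaphor → cannot bind it.
*Mateo₃* does not c-command the anaphor → cannot bind it.
*Emil₄* does not c-command the anaphor → cannot bind it.

{1}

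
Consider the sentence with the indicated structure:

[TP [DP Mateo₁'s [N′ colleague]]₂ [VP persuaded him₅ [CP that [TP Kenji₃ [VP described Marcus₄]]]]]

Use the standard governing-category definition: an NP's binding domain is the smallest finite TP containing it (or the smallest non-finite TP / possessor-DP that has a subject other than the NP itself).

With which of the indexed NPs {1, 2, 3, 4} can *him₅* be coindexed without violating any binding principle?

*him* is a pronoun, so Principle B applies: it must be free in its binding domain.
Binding domain of *him₅*: the matrix TP, whose subject is [Mateo₁'s colleague]₂.
*Mateo₁* and the pronoun do not c-command one another → neither Principle B nor Principle C is at stake; coindexation permitted.
*[Mateo₁'s colleague]₂* c-commands the pronoun within its binding domain → coindexation would violate Principle B.
*Kenji₃*: the pronoun c-commands this R-expression → coindexation would violate Principle C on *Kenji₃*.
*Marcus₄*: the pronoun c-commands this R-expression → coindexation would violate Principle C on *Marcus₄*.

{1}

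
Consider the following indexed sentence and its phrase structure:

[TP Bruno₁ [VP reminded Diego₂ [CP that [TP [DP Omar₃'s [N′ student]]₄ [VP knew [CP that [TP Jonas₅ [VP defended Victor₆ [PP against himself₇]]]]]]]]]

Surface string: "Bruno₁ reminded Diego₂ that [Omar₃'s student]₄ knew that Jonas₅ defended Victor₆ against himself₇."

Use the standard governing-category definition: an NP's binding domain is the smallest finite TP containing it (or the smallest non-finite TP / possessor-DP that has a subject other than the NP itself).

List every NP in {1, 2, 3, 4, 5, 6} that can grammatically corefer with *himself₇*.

{5, 6}

*himself* is an anaphor, so Principle A applies: it must be bound in its binding domain.
Binding domain of *himself₇*: the embedded TP, whose subject is Jonas₅.
*Bruno₁* c-commands the anaphor but is outside its binding domain → cannot satisfy Principle A.
*Diego₂* c-commands the anaphor but is outside its binding domain → cannot satisfy Principle A.
*Omar₃* does not c-command the anaphor → cannot bind it.
*[Omar₃'s student]₄* c-commands the anaphor but is outside its binding domain → cannot satisfy Principle A.
*Jonas₅* c-commands the anaphor within its binding domain → licit binder.
*Victor₆* c-commands the anaphor within its binding domain → licit binder.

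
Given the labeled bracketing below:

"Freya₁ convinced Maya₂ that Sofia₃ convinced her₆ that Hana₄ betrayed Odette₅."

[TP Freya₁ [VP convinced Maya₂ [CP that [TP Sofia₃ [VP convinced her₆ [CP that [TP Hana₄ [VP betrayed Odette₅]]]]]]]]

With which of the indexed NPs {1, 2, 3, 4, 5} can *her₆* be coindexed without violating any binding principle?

*her* is a pronoun, so Principle B applies: it must be free in its binding domain.
Binding domain of *her₆*: the embedded TP, whose subject is Sofia₃.
*Freya₁* c-commands the pronoun but from outside its binding domain, and is not c-commanded by it → coindexation permitted.
*Maya₂* c-commands the pronoun but from outside its binding domain, and is not c-commanded by it → coindexation permitted.
*Sofia₃* c-commands the pronoun within its binding domain → coindexation would violate Principle B.
*Hana₄*: the pronoun c-commands this R-expression → coindexation would violate Principle C on *Hana₄*.
*Odette₅*: the pronoun c-commands this R-expression → coindexation would violate Principle C on *Odette₅*.

{1, 2}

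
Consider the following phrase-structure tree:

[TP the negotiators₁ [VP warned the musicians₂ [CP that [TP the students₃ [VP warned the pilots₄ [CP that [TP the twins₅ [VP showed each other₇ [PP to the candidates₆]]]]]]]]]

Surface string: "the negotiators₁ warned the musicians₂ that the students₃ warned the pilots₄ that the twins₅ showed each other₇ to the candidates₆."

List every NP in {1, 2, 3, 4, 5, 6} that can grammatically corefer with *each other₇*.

{5}

*each other* is an anaphor, so Principle A applies: it must be bound in its binding domain.
Binding domain of *each other₇*: the embedded TP, whose subject is the twins₅.
*the negotiators₁* c-commands the anaphor but is outside its binding domain → cannot satisfy Principle A.
*the musicians₂* c-commands the anaphor but is outside its binding domain → cannot satisfy Principle A.
*the students₃* c-commands the anaphor but is outside its binding domain → cannot satisfy Principle A.
*the pilots₄* c-commands the anaphor but is outside its binding domain → cannot satisfy Principle A.
*the twins₅* c-commands the anaphor within its binding domain → licit binder.
*the candidates₆* does not c-command the anaphor → cannot bind it.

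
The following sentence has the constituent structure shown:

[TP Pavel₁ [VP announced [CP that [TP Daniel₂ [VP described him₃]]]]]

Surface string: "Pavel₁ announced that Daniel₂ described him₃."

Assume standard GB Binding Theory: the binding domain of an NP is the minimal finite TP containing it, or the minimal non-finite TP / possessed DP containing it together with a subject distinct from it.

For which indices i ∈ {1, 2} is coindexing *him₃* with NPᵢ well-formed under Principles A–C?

*him* is a pronoun, so Principle B applies: it must be free in its binding domain.
Binding domain of *him₃*: the embedded TP, whose subject is Daniel₂.
*Pavel₁* c-commands the pronoun but from outside its binding domain, and is not c-commanded by it → coindexation permitted.
*Daniel₂* c-commands the pronoun within its binding domain → coindexation would violate Principle B.

{1}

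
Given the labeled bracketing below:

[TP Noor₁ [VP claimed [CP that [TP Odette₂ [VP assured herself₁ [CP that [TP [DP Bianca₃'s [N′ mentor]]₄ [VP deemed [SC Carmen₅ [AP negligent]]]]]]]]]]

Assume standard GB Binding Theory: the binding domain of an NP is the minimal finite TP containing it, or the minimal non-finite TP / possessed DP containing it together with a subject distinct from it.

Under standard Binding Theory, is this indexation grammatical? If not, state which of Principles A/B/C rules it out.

Principle A

The two coindexed NPs are *Noor₁* and *herself₁*.
*herself₁* is an anaphor. Principle A requires it to be bound within its binding domain — the embedded TP, whose subject is Odette₂.
Within that domain it is c-commanded by *Odette₂*, which does not share its index.
*Noor₁* does c-command the anaphor, but from outside its binding domain.
The anaphor is unbound in its domain → Principle A violation.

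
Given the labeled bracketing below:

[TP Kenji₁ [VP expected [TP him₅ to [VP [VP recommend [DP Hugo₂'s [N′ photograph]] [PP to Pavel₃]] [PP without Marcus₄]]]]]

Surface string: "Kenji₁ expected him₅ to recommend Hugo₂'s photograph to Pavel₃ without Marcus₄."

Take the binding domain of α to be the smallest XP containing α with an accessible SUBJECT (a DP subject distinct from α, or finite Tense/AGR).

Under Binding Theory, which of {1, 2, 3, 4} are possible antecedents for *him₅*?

none

*him* is a pronoun, so Principle B applies: it must be free in its binding domain.
Binding domain of *him₅*: the matrix TP, whose subject is Kenji₁.
*Kenji₁* c-commands the pronoun within its binding domain → coindexation would violate Principle B.
*Hugo₂*: the pronoun c-commands this R-expression → coindexation would violate Principle C on *Hugo₂*.
*Pavel₃*: the pronoun c-commands this R-expression → coindexation would violate Principle C on *Pavel₃*.
*Marcus₄*: the pronoun c-commands this R-expression → coindexation would violate Principle C on *Marcus₄*.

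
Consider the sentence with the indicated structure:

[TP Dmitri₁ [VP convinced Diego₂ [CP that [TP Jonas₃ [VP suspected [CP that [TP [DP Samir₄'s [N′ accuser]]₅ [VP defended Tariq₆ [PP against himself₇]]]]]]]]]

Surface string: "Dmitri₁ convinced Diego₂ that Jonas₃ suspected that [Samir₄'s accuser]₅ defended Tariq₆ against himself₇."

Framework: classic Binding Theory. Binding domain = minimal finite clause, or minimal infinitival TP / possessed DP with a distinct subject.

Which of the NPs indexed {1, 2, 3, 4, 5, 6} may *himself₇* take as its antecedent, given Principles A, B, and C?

{5, 6}

*himself* is an anaphor, so Principle A applies: it must be bound in its binding domain.
Binding domain of *himself₇*: the embedded TP, whose subject is [Samir₄'s accuser]₅.
*Dmitri₁* c-commands the anaphor but is outside its binding domain → cannot satisfy Principle A.
*Diego₂* c-commands the anaphor but is outside its binding domain → cannot satisfy Principle A.
*Jonas₃* c-commands the anaphor but is outside its binding domain → cannot satisfy Principle A.
*Samir₄* does not c-command the anaphor → cannot bind it.
*[Samir₄'s accuser]₅* c-commands the anaphor within its binding domain → licit binder.
*Tariq₆* c-commands the anaphor within its binding domain → licit binder.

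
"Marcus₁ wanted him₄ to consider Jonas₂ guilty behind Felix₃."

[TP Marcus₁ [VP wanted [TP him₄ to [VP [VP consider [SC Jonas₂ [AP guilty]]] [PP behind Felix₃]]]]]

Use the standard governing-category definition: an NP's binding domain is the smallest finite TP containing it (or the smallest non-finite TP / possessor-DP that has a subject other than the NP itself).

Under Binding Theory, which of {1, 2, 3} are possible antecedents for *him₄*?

*him* is a pronoun, so Principle B applies: it must be free in its binding domain.
Binding domain of *him₄*: the matrix TP, whose subject is Marcus₁.
*Marcus₁* c-commands the pronoun within its binding domain → coindexation would violate Principle B.
*Jonas₂*: the pronoun c-commands this R-expression → coindexation would violate Principle C on *Jonas₂*.
*Felix₃*: the pronoun c-commands this R-expression → coindexation would violate Principle C on *Felix₃*.

none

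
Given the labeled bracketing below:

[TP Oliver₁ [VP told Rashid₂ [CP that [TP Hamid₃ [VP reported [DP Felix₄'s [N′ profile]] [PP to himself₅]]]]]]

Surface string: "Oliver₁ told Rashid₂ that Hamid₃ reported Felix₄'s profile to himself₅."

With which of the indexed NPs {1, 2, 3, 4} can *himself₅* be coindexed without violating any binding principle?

{3}

*himself* is an anaphor, so Principle A applies: it must be bound in its binding domain.
Binding domain of *himself₅*: the embedded TP, whose subject is Hamid₃.
*Oliver₁* c-commands the anaphor but is outside its binding domain → cannot satisfy Principle A.
*Rashid₂* c-commands the anaphor but is outside its binding domain → cannot satisfy Principle A.
*Hamid₃* c-commands the anaphor within its binding domain → licit binder.
*Felix₄* does not c-command the anaphor → cannot bind it.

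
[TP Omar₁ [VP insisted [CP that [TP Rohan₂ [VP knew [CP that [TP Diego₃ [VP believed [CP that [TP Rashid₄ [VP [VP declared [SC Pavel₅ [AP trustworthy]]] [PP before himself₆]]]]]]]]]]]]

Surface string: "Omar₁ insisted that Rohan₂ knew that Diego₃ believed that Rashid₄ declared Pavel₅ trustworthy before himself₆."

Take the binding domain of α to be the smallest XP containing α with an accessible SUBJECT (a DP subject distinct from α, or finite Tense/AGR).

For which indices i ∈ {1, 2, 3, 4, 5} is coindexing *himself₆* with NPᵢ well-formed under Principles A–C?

*himself* is an anaphor, so Principle A applies: it must be bound in its binding domain.
Binding domain of *himself₆*: the embedded TP, whose subject is Rashid₄.
*Omar₁* c-commands the anaphor but is outside its binding domain → cannot satisfy Principle A.
*Rohan₂* c-commands the anaphor but is outside its binding domain → cannot satisfy Principle A.
*Diego₃* c-commands the anaphor but is outside its binding domain → cannot satisfy Principle A.
*Rashid₄* c-commands the anaphor within its binding domain → licit binder.
*Pavel₅* does not c-command the anaphor → cannot bind it.

{4}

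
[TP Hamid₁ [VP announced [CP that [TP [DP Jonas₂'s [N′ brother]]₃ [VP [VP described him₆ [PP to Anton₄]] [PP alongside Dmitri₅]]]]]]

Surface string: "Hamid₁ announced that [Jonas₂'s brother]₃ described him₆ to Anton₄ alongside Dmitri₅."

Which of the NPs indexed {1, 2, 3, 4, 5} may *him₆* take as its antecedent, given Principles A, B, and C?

{1, 2, 5}

*him* is a pronoun, so Principle B applies: it must be free in its binding domain.
Binding domain of *him₆*: the embedded TP, whose subject is [Jonas₂'s brother]₃.
*Hamid₁* c-commands the pronoun but from outside its binding domain, and is not c-commanded by it → coindexation permitted.
*Jonas₂* and the pronoun do not c-command one another → neither Principle B nor Principle C is at stake; coindexation permitted.
*[Jonas₂'s brother]₃* c-commands the pronoun within its binding domain → coindexation would violate Principle B.
*Anton₄*: the pronoun c-commands this R-expression → coindexation would violate Principle C on *Anton₄*.
*Dmitri₅* and the pronoun do not c-command one another → neither Principle B nor Principle C is at stake; coindexation permitted.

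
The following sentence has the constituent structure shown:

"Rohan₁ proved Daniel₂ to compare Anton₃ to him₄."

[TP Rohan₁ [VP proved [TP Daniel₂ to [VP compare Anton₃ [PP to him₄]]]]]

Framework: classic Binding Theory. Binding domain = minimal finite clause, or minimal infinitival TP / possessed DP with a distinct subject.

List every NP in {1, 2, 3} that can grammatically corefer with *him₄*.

{1}

*him* is a pronoun, so Principle B applies: it must be free in its binding domain.
Binding domain of *him₄*: the embedded TP, whose subject is Daniel₂.
*Rohan₁* c-commands the pronoun but from outside its binding domain, and is not c-commanded by it → coindexation permitted.
*Daniel₂* c-commands the pronoun within its binding domain → coindexation would violate Principle B.
*Anton₃* c-commands the pronoun within its binding domain → coindexation would violate Principle B.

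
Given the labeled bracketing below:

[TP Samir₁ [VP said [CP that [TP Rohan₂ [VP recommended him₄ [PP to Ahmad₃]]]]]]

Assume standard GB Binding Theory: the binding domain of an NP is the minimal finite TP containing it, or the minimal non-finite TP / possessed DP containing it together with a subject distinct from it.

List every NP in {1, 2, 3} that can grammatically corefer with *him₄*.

*him* is a pronoun, so Principle B applies: it must be free in its binding domain.
Binding domain of *him₄*: the embedded TP, whose subject is Rohan₂.
*Samir₁* c-commands the pronoun but from outside its binding domain, and is not c-commanded by it → coindexation permitted.
*Rohan₂* c-commands the pronoun within its binding domain → coindexation would violate Principle B.
*Ahmad₃*: the pronoun c-commands this R-expression → coindexation would violate Principle C on *Ahmad₃*.

{1}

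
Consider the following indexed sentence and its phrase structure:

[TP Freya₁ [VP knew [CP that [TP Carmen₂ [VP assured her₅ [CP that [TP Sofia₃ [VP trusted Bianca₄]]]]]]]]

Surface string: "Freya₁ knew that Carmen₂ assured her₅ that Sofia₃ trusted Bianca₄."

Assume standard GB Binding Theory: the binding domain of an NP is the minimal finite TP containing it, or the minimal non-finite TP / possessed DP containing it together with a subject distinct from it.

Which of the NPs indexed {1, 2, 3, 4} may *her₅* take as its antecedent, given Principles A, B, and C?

*her* is a pronoun, so Principle B applies: it must be free in its binding domain.
Binding domain of *her₅*: the embedded TP, whose subject is Carmen₂.
*Freya₁* c-commands the pronoun but from outside its binding domain, and is not c-commanded by it → coindexation permitted.
*Carmen₂* c-commands the pronoun within its binding domain → coindexation would violate Principle B.
*Sofia₃*: the pronoun c-commands this R-expression → coindexation would violate Principle C on *Sofia₃*.
*Bianca₄*: the pronoun c-commands this R-expression → coindexation would violate Principle C on *Bianca₄*.

{1}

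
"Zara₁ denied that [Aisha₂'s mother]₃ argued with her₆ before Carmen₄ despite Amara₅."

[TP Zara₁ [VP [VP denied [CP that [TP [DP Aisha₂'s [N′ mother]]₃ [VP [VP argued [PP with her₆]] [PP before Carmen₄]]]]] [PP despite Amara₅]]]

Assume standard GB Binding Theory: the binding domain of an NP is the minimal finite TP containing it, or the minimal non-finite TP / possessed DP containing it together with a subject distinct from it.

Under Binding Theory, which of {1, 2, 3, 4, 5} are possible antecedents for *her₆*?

{1, 2, 4, 5}

*her* is a pronoun, so Principle B applies: it must be free in its binding domain.
Binding domain of *her₆*: the embedded TP, whose subject is [Aisha₂'s mother]₃.
*Zara₁* c-commands the pronoun but from outside its binding domain, and is not c-commanded by it → coindexation permitted.
*Aisha₂* and the pronoun do not c-command one another → neither Principle B nor Principle C is at stake; coindexation permitted.
*[Aisha₂'s mother]₃* c-commands the pronoun within its binding domain → coindexation would violate Principle B.
*Carmen₄* and the pronoun do not c-command one another → neither Principle B nor Principle C is at stake; coindexation permitted.
*Amara₅* and the pronoun do not c-command one another → neither Principle B nor Principle C is at stake; coindexation permitted.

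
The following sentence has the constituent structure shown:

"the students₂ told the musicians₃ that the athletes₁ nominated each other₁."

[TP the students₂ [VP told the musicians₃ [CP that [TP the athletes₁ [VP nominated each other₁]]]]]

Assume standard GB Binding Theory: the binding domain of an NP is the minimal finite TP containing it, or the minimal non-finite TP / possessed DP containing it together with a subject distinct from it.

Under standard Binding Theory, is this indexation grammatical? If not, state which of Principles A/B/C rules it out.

The two coindexed NPs are *the athletes₁* and *each other₁*.
*each other₁* is an anaphor; its binding domain is the embedded TP, whose subject is the athletes₁. *the athletes₁* c-commands it within that domain and shares its index, so Principle A is satisfied.
*the athletes₁* is an R-expression; *each other₁* does not c-command it, and no other NP shares its index, so Principle C is satisfied.
All principles are respected.

grammatical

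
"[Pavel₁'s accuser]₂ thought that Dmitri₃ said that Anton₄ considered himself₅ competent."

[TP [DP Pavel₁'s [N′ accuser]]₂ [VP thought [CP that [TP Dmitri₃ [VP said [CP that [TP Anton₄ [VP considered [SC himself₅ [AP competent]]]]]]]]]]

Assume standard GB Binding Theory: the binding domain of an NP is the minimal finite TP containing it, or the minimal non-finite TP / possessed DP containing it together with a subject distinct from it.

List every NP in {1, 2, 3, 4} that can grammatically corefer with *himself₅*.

{4}

*himself* is an anaphor, so Principle A applies: it must be bound in its binding domain.
Binding domain of *himself₅*: the embedded TP, whose subject is Anton₄.
*Pavel₁* does not c-command the anaphor → cannot bind it.
*[Pavel₁'s accuser]₂* c-commands the anaphor but is outside its binding domain → cannot satisfy Principle A.
*Dmitri₃* c-commands the anaphor but is outside its binding domain → cannot satisfy Principle A.
*Anton₄* c-commands the anaphor within its binding domain → licit binder.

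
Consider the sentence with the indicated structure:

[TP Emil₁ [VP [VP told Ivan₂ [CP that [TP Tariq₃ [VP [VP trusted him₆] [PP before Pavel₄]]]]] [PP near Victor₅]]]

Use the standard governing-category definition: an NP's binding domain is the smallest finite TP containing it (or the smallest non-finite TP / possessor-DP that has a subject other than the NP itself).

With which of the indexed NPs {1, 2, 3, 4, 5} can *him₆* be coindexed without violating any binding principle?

*him* is a pronoun, so Principle B applies: it must be free in its binding domain.
Binding domain of *him₆*: the embedded TP, whose subject is Tariq₃.
*Emil₁* c-commands the pronoun but from outside its binding domain, and is not c-commanded by it → coindexation permitted.
*Ivan₂* c-commands the pronoun but from outside its binding domain, and is not c-commanded by it → coindexation permitted.
*Tariq₃* c-commands the pronoun within its binding domain → coindexation would violate Principle B.
*Pavel₄* and the pronoun do not c-command one another → neither Principle B nor Principle C is at stake; coindexation permitted.
*Victor₅* and the pronoun do not c-command one another → neither Principle B nor Principle C is at stake; coindexation permitted.

{1, 2, 4, 5}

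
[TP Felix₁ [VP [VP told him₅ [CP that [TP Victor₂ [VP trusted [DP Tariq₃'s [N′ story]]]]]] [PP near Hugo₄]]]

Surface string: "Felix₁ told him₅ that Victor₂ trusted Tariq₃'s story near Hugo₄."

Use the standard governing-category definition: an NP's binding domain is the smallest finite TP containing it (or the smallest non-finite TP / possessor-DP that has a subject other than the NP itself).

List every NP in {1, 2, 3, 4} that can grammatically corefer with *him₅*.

{4}

*him* is a pronoun, so Principle B applies: it must be free in its binding domain.
Binding domain of *him₅*: the matrix TP, whose subject is Felix₁.
*Felix₁* c-commands the pronoun within its binding domain → coindexation would violate Principle B.
*Victor₂*: the pronoun c-commands this R-expression → coindexation would violate Principle C on *Victor₂*.
*Tariq₃*: the pronoun c-commands this R-expression → coindexation would violate Principle C on *Tariq₃*.
*Hugo₄* and the pronoun do not c-command one another → neither Principle B nor Principle C is at stake; coindexation permitted.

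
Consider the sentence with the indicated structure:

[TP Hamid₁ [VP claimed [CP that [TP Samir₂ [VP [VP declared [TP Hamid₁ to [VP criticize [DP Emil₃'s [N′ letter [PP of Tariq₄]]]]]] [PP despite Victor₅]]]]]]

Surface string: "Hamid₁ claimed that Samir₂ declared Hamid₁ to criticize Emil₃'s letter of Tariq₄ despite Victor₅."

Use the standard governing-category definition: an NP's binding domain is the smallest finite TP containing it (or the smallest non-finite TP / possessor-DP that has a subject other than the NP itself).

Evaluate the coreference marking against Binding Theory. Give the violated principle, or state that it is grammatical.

The two coindexed NPs are *Hamid₁* (the higher occurrence) and *Hamid₁* (the lower occurrence).
*Hamid₁* (the lower occurrence) is an R-expression. Principle C requires it to be free everywhere.
*Hamid₁* (the higher occurrence) c-commands it and carries the same index.
The R-expression is bound → Principle C violation.

Principle C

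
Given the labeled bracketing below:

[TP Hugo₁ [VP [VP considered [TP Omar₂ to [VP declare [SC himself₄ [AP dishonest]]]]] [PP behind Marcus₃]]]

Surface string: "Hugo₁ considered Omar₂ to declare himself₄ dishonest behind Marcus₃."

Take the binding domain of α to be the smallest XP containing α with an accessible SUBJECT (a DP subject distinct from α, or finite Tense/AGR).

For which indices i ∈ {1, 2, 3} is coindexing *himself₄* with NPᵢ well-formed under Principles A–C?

{2}

*himself* is an anaphor, so Principle A applies: it must be bound in its binding domain.
Binding domain of *himself₄*: the embedded TP, whose subject is Omar₂.
*Hugo₁* c-commands the anaphor but is outside its binding domain → cannot satisfy Principle A.
*Omar₂* c-commands the anaphor within its binding domain → licit binder.
*Marcus₃* does not c-command the anaphor → cannot bind it.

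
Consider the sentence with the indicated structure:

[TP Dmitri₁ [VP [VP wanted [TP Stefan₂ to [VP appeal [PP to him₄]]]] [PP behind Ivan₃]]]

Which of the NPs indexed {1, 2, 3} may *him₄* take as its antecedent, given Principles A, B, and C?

{1, 3}

*him* is a pronoun, so Principle B applies: it must be free in its binding domain.
Binding domain of *him₄*: the embedded TP, whose subject is Stefan₂.
*Dmitri₁* c-commands the pronoun but from outside its binding domain, and is not c-commanded by it → coindexation permitted.
*Stefan₂* c-commands the pronoun within its binding domain → coindexation would violate Principle B.
*Ivan₃* and the pronoun do not c-command one another → neither Principle B nor Principle C is at stake; coindexation permitted.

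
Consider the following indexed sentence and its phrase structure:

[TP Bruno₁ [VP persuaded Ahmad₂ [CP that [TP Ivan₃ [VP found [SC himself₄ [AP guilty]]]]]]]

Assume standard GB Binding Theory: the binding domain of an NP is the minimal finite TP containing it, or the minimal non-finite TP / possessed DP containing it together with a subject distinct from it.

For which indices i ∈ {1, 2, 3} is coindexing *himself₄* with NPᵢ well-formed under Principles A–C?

*himself* is an anaphor, so Principle A applies: it must be bound in its binding domain.
Binding domain of *himself₄*: the embedded TP, whose subject is Ivan₃.
*Bruno₁* c-commands the anaphor but is outside its binding domain → cannot satisfy Principle A.
*Ahmad₂* c-commands the anaphor but is outside its binding domain → cannot satisfy Principle A.
*Ivan₃* c-commands the anaphor within its binding domain → licit binder.

{3}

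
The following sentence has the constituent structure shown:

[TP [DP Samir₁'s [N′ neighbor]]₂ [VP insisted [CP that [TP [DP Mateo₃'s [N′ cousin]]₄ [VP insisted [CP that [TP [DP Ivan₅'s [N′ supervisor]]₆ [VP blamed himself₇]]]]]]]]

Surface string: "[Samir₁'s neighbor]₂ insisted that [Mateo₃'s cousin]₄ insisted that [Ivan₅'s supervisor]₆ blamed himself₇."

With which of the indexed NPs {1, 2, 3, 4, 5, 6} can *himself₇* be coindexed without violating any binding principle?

{6}

*himself* is an anaphor, so Principle A applies: it must be bound in its binding domain.
Binding domain of *himself₇*: the embedded TP, whose subject is [Ivan₅'s supervisor]₆.
*Samir₁* does not c-command the anaphor → cannot bind it.
*[Samir₁'s neighbor]₂* c-commands the anaphor but is outside its binding domain → cannot satisfy Principle A.
*Mateo₃* does not c-command the anaphor → cannot bind it.
*[Mateo₃'s cousin]₄* c-commands the anaphor but is outside its binding domain → cannot satisfy Principle A.
*Ivan₅* does not c-command the anaphor → cannot bind it.
*[Ivan₅'s supervisor]₆* c-commands the anaphor within its binding domain → licit binder.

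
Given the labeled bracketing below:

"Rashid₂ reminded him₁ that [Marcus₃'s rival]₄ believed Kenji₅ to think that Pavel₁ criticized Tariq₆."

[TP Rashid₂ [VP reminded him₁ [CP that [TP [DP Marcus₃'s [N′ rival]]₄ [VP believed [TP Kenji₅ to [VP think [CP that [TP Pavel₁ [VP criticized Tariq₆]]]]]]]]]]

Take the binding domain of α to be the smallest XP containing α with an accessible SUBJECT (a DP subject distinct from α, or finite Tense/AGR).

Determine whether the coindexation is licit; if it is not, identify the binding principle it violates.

The two coindexed NPs are *him₁* and *Pavel₁*.
*Pavel₁* is an R-expression. Principle C requires it to be free everywhere.
*him₁* c-commands it and carries the same index.
The R-expression is bound → Principle C violation.

Principle C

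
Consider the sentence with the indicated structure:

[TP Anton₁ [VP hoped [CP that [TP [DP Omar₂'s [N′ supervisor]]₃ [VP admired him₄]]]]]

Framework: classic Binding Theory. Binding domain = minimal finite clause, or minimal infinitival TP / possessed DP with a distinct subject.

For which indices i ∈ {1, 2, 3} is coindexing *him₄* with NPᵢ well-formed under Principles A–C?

*him* is a pronoun, so Principle B applies: it must be free in its binding domain.
Binding domain of *him₄*: the embedded TP, whose subject is [Omar₂'s supervisor]₃.
*Anton₁* c-commands the pronoun but from outside its binding domain, and is not c-commanded by it → coindexation permitted.
*Omar₂* and the pronoun do not c-command one another → neither Principle B nor Principle C is at stake; coindexation permitted.
*[Omar₂'s supervisor]₃* c-commands the pronoun within its binding domain → coindexation would violate Principle B.

{1, 2}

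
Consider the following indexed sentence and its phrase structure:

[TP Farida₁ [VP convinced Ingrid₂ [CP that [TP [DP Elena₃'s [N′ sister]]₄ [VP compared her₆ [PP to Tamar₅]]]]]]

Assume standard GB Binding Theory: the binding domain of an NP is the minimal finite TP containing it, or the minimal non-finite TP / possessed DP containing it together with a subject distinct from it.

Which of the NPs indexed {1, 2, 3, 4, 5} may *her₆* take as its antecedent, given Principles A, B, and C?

{1, 2, 3}

*her* is a pronoun, so Principle B applies: it must be free in its binding domain.
Binding domain of *her₆*: the embedded TP, whose subject is [Elena₃'s sister]₄.
*Farida₁* c-commands the pronoun but from outside its binding domain, and is not c-commanded by it → coindexation permitted.
*Ingrid₂* c-commands the pronoun but from outside its binding domain, and is not c-commanded by it → coindexation permitted.
*Elena₃* and the pronoun do not c-command one another → neither Principle B nor Principle C is at stake; coindexation permitted.
*[Elena₃'s sister]₄* c-commands the pronoun within its binding domain → coindexation would violate Principle B.
*Tamar₅*: the pronoun c-commands this R-expression → coindexation would violate Principle C on *Tamar₅*.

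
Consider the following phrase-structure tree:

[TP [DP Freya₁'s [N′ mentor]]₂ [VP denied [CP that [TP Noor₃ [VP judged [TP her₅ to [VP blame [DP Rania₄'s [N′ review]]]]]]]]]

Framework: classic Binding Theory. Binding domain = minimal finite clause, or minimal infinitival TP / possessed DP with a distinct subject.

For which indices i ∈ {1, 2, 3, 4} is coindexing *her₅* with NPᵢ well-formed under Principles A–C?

*her* is a pronoun, so Principle B applies: it must be free in its binding domain.
Binding domain of *her₅*: the embedded TP, whose subject is Noor₃.
*Freya₁* and the pronoun do not c-command one another → neither Principle B nor Principle C is at stake; coindexation permitted.
*[Freya₁'s mentor]₂* c-commands the pronoun but from outside its binding domain, and is not c-commanded by it → coindexation permitted.
*Noor₃* c-commands the pronoun within its binding domain → coindexation would violate Principle B.
*Rania₄*: the pronoun c-commands this R-expression → coindexation would violate Principle C on *Rania₄*.

{1, 2}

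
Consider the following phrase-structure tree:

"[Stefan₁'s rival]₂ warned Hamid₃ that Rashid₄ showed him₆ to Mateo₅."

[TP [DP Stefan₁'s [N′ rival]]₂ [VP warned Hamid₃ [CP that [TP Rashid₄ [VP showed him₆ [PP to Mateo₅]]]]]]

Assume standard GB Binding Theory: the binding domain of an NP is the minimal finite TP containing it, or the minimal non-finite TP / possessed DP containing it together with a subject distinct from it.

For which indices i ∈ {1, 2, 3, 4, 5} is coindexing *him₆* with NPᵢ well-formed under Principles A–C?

{1, 2, 3}

*him* is a pronoun, so Principle B applies: it must be free in its binding domain.
Binding domain of *him₆*: the embedded TP, whose subject is Rashid₄.
*Stefan₁* and the pronoun do not c-command one another → neither Principle B nor Principle C is at stake; coindexation permitted.
*[Stefan₁'s rival]₂* c-commands the pronoun but from outside its binding domain, and is not c-commanded by it → coindexation permitted.
*Hamid₃* c-commands the pronoun but from outside its binding domain, and is not c-commanded by it → coindexation permitted.
*Rashid₄* c-commands the pronoun within its binding domain → coindexation would violate Principle B.
*Mateo₅*: the pronoun c-commands this R-expression → coindexation would violate Principle C on *Mateo₅*.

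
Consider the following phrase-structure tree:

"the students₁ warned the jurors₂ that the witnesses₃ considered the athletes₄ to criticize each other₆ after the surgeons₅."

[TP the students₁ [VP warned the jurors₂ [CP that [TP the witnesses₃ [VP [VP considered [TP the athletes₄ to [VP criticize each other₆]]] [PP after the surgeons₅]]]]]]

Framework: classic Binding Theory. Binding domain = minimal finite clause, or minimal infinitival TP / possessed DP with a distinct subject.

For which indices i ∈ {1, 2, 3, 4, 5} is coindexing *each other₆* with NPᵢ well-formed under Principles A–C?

{4}

*each other* is an anaphor, so Principle A applies: it must be bound in its binding domain.
Binding domain of *each other₆*: the embedded TP, whose subject is the athletes₄.
*the students₁* c-commands the anaphor but is outside its binding domain → cannot satisfy Principle A.
*the jurors₂* c-commands the anaphor but is outside its binding domain → cannot satisfy Principle A.
*the witnesses₃* c-commands the anaphor but is outside its binding domain → cannot satisfy Principle A.
*the athletes₄* c-commands the anaphor within its binding domain → licit binder.
*the surgeons₅* does not c-command the anaphor → cannot bind it.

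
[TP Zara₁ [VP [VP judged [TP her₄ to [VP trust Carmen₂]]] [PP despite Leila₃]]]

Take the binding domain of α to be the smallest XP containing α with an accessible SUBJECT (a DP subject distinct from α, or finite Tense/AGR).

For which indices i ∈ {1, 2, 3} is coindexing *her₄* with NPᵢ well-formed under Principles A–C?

*her* is a pronoun, so Principle B applies: it must be free in its binding domain.
Binding domain of *her₄*: the matrix TP, whose subject is Zara₁.
*Zara₁* c-commands the pronoun within its binding domain → coindexation would violate Principle B.
*Carmen₂*: the pronoun c-commands this R-expression → coindexation would violate Principle C on *Carmen₂*.
*Leila₃* and the pronoun do not c-command one another → neither Principle B nor Principle C is at stake; coindexation permitted.

{3}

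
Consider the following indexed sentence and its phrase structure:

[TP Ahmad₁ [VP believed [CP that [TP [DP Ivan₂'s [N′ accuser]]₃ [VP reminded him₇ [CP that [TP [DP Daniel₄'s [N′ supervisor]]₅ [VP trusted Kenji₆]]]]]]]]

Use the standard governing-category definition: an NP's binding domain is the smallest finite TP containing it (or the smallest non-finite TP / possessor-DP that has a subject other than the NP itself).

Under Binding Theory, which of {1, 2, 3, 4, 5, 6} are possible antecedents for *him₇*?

{1, 2}

*him* is a pronoun, so Principle B applies: it must be free in its binding domain.
Binding domain of *him₇*: the embedded TP, whose subject is [Ivan₂'s accuser]₃.
*Ahmad₁* c-commands the pronoun but from outside its binding domain, and is not c-commanded by it → coindexation permitted.
*Ivan₂* and the pronoun do not c-command one another → neither Principle B nor Principle C is at stake; coindexation permitted.
*[Ivan₂'s accuser]₃* c-commands the pronoun within its binding domain → coindexation would violate Principle B.
*Daniel₄*: the pronoun c-commands this R-expression → coindexation would violate Principle C on *Daniel₄*.
*[Daniel₄'s supervisor]₅*: the pronoun c-commands this R-expression → coindexation would violate Principle C on *[Daniel₄'s supervisor]₅*.
*Kenji₆*: the pronoun c-commands this R-expression → coindexation would violate Principle C on *Kenji₆*.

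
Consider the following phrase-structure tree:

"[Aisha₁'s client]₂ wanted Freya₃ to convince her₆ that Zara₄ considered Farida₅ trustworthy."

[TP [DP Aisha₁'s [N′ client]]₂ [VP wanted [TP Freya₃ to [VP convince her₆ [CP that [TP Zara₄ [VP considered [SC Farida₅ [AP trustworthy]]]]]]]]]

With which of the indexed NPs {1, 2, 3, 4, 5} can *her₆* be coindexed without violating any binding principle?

{1, 2}

*her* is a pronoun, so Principle B applies: it must be free in its binding domain.
Binding domain of *her₆*: the embedded TP, whose subject is Freya₃.
*Aisha₁* and the pronoun do not c-command one another → neither Principle B nor Principle C is at stake; coindexation permitted.
*[Aisha₁'s client]₂* c-commands the pronoun but from outside its binding domain, and is not c-commanded by it → coindexation permitted.
*Freya₃* c-commands the pronoun within its binding domain → coindexation would violate Principle B.
*Zara₄*: the pronoun c-commands this R-expression → coindexation would violate Principle C on *Zara₄*.
*Farida₅*: the pronoun c-commands this R-expression → coindexation would violate Principle C on *Farida₅*.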